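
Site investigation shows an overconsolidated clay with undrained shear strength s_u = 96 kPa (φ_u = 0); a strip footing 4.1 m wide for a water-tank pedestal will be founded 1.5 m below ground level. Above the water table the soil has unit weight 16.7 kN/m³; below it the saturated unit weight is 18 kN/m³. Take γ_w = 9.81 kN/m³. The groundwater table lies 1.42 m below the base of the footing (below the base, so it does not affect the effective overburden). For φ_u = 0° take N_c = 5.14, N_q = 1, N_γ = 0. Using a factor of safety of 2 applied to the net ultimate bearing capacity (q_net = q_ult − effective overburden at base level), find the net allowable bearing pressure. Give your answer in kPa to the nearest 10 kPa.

q_all(net) ≈ 250 kPa

Effective surcharge at the founding depth q = γ·D_f = 16.7 × 1.5 = 25.05 kPa.
q_ult = c·N_c + q·N_q
     = 96 × 5.14 + 25.05 × 1
     = 493.44 + 25.05 = 518.49 kPa.
Net ultimate: q_net = 518.49 − 25.05 = 493.44 kPa.
q_all(net) = 493.44 / 2 = 246.72 kPa.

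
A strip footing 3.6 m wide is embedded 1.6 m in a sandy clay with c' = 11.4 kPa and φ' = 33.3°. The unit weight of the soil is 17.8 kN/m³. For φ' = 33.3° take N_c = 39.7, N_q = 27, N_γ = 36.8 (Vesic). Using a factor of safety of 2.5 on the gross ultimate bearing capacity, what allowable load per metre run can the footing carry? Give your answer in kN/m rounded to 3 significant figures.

≈ 3460 kN/m

q = γ·D_f = 17.8 × 1.6 = 28.48 kPa.
c·N_c = 11.4 × 39.7 = 452.58 kPa
q·N_q = 28.48 × 27 = 768.96 kPa
0.5·γ·B·N_γ = 0.5 × 17.8 × 3.6 × 36.8 = 1179.1 kPa
q_ult = 452.58 + 768.96 + 1179.1 = 2400.6 kPa.
Gross allowable pressure q_all = 2400.6 / 2.5 = 960.24 kPa.
Allowable wall load = q_all × B = 960.24 × 3.6 = 3456.9 kN per metre run.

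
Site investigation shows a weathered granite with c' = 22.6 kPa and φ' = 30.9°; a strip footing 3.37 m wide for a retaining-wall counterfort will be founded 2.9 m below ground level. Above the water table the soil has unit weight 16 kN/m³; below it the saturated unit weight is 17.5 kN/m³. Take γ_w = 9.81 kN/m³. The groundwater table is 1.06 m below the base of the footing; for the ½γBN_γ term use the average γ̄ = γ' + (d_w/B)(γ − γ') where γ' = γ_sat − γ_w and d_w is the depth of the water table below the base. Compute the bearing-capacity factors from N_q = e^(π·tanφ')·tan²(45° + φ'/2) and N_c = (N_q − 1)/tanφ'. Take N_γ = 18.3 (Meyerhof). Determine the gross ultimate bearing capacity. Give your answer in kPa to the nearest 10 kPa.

tan30.9° = 0.5985, so N_q = e^(π×0.5985)·tan²(60.45°) = 6.555 × 3.111 = 20.39.
N_c = (20.39 − 1)/tan30.9° = 32.41.
Effective surcharge at the founding depth q = γ·D_f = 16 × 2.9 = 46.4 kPa.
With d_w = 1.06 m < B, γ̄ = 7.69 + (1.06/3.37) × (16 − 7.69) = 10.304 kN/m³.
q_ult = c·N_c + q·N_q + 0.5·γ·B·N_γ
     = 22.6 × 32.406 + 46.4 × 20.394 + 0.5 × 10.304 × 3.37 × 18.3
     = 732.37 + 946.3 + 317.72 = 1996.4 kPa.

q_ult ≈ 2000 kPa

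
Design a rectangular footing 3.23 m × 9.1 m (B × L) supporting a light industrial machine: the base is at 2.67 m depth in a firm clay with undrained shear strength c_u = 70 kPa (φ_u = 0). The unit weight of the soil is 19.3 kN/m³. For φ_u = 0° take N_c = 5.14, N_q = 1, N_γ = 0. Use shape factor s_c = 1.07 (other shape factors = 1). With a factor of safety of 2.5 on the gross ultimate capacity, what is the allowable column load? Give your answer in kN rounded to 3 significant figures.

P_all ≈ 5130 kN

Overburden at base level: q = 19.3 × 2.67 = 51.531 kPa.
Cohesion term c·N_c·s_c = 70 × 5.14 × 1.07 = 384.99 kPa; surcharge term q·N_q = 51.531 × 1 = 51.531 kPa.
q_ult = 384.99 + 51.531 = 436.52 kPa.
Gross allowable pressure q_all = 436.52 / 2.5 = 174.61 kPa.
Footing area = 29.393 m², so allowable column load = 174.61 × 29.393 = 5132.2 kN.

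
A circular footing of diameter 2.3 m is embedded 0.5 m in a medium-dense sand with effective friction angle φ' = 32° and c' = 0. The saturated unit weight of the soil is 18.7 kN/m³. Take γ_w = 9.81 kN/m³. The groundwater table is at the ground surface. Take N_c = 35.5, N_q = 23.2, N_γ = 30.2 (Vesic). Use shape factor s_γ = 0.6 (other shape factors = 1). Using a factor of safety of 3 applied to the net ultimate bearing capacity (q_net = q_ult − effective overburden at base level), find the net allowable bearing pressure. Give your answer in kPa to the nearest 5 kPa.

With the water table at the surface the whole profile is submerged: γ' = 18.7 − 9.81 = 8.89 kN/m³, so q = γ'·D_f = 4.445 kPa; the same γ' applies in the ½γBN_γ term.
q_ult = q·N_q + 0.5·γ·B·N_γ·s_γ
     = 4.445 × 23.2 + 0.5 × 8.89 × 2.3 × 30.2 × 0.6
     = 103.12 + 185.25 = 288.37 kPa.
Net ultimate: q_net = 288.37 − 4.445 = 283.93 kPa.
q_all(net) = 283.93 / 3 = 94.643 kPa.

q_all(net) ≈ 95 kPa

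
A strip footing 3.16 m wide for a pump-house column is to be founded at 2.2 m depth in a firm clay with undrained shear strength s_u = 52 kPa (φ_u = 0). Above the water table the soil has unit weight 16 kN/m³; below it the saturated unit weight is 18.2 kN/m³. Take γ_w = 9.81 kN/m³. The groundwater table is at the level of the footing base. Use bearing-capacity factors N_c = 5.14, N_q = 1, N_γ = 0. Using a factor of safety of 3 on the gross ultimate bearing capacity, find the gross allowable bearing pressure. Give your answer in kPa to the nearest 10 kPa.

Overburden at base level: q = 16 × 2.2 = 35.2 kPa.
Cohesion term c·N_c = 52 × 5.14 = 267.28 kPa; surcharge term q·N_q = 35.2 × 1 = 35.2 kPa.
q_ult = 267.28 + 35.2 = 302.48 kPa.
q_all = 302.48 / 3 = 100.83 kPa.

q_all ≈ 100 kPa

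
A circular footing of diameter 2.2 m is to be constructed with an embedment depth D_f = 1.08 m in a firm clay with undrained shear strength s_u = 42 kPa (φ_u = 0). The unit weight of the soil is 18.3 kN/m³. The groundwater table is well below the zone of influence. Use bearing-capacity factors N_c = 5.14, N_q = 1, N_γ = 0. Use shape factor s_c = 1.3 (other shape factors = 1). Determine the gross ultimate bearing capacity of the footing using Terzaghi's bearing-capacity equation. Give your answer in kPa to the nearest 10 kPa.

q = γ·D_f = 18.3 × 1.08 = 19.764 kPa.
c·N_c·s_c = 42 × 5.14 × 1.3 = 280.64 kPa
q·N_q = 19.764 × 1 = 19.764 kPa
q_ult = 280.64 + 19.764 = 300.41 kPa.

q_ult ≈ 300 kPa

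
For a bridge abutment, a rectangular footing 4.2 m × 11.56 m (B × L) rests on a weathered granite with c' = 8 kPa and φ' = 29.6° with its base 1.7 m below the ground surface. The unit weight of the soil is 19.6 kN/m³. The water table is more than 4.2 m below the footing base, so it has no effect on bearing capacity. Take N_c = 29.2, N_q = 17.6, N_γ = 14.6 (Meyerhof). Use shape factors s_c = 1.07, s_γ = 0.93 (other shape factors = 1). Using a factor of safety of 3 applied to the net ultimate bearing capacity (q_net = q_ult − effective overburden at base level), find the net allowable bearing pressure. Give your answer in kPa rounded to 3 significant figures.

q_all(net) ≈ 454 kPa

Effective surcharge at the founding depth q = γ·D_f = 19.6 × 1.7 = 33.32 kPa.
q_ult = c·N_c·s_c + q·N_q + 0.5·γ·B·N_γ·s_γ
     = 8 × 29.2 × 1.07 + 33.32 × 17.6 + 0.5 × 19.6 × 4.2 × 14.6 × 0.93
     = 249.95 + 586.43 + 558.87 = 1395.3 kPa.
Net ultimate: q_net = 1395.3 − 33.32 = 1361.9 kPa.
q_all(net) = 1361.9 / 3 = 453.98 kPa.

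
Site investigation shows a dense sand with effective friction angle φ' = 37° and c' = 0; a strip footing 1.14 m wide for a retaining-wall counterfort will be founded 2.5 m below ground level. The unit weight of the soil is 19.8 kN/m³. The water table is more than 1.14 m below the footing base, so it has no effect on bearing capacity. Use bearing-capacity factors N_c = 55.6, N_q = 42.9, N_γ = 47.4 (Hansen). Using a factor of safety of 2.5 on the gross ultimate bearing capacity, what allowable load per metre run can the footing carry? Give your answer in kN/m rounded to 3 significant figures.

≈ 1210 kN/m

q = γ·D_f = 19.8 × 2.5 = 49.5 kPa.
q·N_q = 49.5 × 42.9 = 2123.5 kPa
0.5·γ·B·N_γ = 0.5 × 19.8 × 1.14 × 47.4 = 534.96 kPa
q_ult = 2123.5 + 534.96 = 2658.5 kPa.
Gross allowable pressure q_all = 2658.5 / 2.5 = 1063.4 kPa.
Allowable wall load = q_all × B = 1063.4 × 1.14 = 1212.3 kN per metre run.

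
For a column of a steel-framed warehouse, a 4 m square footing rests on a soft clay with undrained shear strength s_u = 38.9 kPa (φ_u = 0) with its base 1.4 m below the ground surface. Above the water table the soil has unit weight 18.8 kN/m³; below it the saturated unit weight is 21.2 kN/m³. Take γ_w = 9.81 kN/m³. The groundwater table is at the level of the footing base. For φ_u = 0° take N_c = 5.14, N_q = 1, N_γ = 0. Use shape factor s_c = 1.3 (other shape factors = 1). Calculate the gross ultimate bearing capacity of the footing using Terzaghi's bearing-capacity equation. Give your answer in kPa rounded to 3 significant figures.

q = γ·D_f = 18.8 × 1.4 = 26.32 kPa.
c·N_c·s_c = 38.9 × 5.14 × 1.3 = 259.93 kPa
q·N_q = 26.32 × 1 = 26.32 kPa
q_ult = 259.93 + 26.32 = 286.25 kPa.

q_ult ≈ 286 kPa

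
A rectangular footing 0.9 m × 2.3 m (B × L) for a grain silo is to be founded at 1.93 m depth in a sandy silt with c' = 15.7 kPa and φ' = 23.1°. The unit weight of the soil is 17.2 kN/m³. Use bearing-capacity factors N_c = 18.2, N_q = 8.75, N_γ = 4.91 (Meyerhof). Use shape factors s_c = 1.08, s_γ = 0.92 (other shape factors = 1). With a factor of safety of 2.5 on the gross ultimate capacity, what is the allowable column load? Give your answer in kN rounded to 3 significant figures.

P_all ≈ 525 kN

Overburden at base level: q = 17.2 × 1.93 = 33.196 kPa.
Cohesion term c·N_c·s_c = 15.7 × 18.2 × 1.08 = 308.6 kPa; surcharge term q·N_q = 33.196 × 8.75 = 290.46 kPa; self-weight term 0.5·γ·B·N_γ·s_γ = 0.5 × 17.2 × 0.9 × 4.91 × 0.92 = 34.963 kPa.
q_ult = 308.6 + 290.46 + 34.963 = 634.03 kPa.
Gross allowable pressure q_all = 634.03 / 2.5 = 253.61 kPa.
Footing area = 2.07 m², so allowable column load = 253.61 × 2.07 = 524.97 kN.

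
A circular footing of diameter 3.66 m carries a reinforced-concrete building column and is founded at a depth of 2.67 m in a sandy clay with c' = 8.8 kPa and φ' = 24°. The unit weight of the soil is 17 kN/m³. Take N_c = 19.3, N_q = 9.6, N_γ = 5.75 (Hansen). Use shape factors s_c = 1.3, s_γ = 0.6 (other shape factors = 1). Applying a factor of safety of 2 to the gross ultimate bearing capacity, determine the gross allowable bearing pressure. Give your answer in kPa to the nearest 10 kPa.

Effective surcharge at the founding depth q = γ·D_f = 17 × 2.67 = 45.39 kPa.
q_ult = c·N_c·s_c + q·N_q + 0.5·γ·B·N_γ·s_γ
     = 8.8 × 19.3 × 1.3 + 45.39 × 9.6 + 0.5 × 17 × 3.66 × 5.75 × 0.6
     = 220.79 + 435.74 + 107.33 = 763.87 kPa.
q_all = q_ult / FS = 763.87 / 2 = 381.93 kPa.

q_all ≈ 380 kPa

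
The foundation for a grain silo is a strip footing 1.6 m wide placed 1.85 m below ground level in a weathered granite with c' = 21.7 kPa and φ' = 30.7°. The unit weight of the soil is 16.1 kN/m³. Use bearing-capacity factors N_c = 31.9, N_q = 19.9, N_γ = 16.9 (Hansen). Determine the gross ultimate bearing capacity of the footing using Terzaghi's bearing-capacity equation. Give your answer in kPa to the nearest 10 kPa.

q_ult ≈ 1500 kPa

Overburden at base level: q = 16.1 × 1.85 = 29.785 kPa.
Cohesion term c·N_c = 21.7 × 31.9 = 692.23 kPa; surcharge term q·N_q = 29.785 × 19.9 = 592.72 kPa; self-weight term 0.5·γ·B·N_γ = 0.5 × 16.1 × 1.6 × 16.9 = 217.67 kPa.
q_ult = 692.23 + 592.72 + 217.67 = 1502.6 kPa.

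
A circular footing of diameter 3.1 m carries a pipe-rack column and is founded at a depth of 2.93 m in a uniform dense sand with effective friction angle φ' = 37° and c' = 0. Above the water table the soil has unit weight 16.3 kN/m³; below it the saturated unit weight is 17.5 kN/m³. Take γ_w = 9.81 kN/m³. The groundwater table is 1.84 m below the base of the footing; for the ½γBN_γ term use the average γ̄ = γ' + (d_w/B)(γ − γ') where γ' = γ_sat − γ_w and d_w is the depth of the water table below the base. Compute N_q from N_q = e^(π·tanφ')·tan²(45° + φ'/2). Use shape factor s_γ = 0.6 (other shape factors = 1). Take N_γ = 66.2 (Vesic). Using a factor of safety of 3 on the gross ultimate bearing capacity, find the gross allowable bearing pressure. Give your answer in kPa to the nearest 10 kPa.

N_q = e^(π·tan37°)·tan²(63.5°) = 42.92.
Overburden at base level: q = 16.3 × 2.93 = 47.759 kPa.
The water table is 1.84 m below the base (< B = 3.1 m), so the ½γBN_γ term uses γ̄ = γ' + (d_w/B)(γ − γ') = 7.69 + (1.84/3.1)(16.3 − 7.69) = 12.8 kN/m³.
Surcharge term q·N_q = 47.759 × 42.92 = 2049.8 kPa; self-weight term 0.5·γ·B·N_γ·s_γ = 0.5 × 12.8 × 3.1 × 66.2 × 0.6 = 788.07 kPa.
q_ult = 2049.8 + 788.07 = 2837.9 kPa.
q_all = 2837.9 / 3 = 945.96 kPa.

q_all ≈ 950 kPa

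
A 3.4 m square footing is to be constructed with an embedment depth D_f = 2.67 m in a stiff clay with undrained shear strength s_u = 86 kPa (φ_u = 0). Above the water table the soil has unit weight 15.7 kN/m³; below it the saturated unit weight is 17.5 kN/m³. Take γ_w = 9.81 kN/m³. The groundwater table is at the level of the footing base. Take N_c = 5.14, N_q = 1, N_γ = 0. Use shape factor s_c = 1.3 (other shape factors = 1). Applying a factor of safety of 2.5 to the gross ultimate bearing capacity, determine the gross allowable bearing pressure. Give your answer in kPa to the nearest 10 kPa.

q_all ≈ 250 kPa

Overburden at base level: q = 15.7 × 2.67 = 41.919 kPa.
Cohesion term c·N_c·s_c = 86 × 5.14 × 1.3 = 574.65 kPa; surcharge term q·N_q = 41.919 × 1 = 41.919 kPa.
q_ult = 574.65 + 41.919 = 616.57 kPa.
q_all = q_ult / FS = 616.57 / 2.5 = 246.63 kPa.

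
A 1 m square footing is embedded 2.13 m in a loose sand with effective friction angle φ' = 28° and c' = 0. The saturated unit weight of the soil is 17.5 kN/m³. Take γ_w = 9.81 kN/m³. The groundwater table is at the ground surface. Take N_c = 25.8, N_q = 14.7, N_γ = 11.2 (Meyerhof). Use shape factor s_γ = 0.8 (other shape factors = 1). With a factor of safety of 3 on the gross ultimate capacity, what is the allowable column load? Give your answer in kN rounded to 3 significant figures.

γ' = 17.5 − 9.81 = 7.69 kN/m³ (submerged throughout). q = 7.69 × 2.13 = 16.38 kPa; the same γ' applies in the ½γBN_γ term.
q·N_q = 16.38 × 14.7 = 240.78 kPa
0.5·γ·B·N_γ·s_γ = 0.5 × 7.69 × 1 × 11.2 × 0.8 = 34.451 kPa
q_ult = 240.78 + 34.451 = 275.23 kPa.
Gross allowable pressure q_all = 275.23 / 3 = 91.744 kPa.
Footing area = 1 m², so allowable column load = 91.744 × 1 = 91.744 kN.

P_all ≈ 91.7 kN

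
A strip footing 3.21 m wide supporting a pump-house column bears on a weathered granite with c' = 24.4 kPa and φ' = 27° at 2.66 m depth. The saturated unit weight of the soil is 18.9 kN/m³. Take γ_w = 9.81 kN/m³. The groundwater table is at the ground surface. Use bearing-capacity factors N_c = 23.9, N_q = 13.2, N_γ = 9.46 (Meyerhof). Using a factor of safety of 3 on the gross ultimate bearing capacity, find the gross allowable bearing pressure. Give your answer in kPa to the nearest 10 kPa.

q_all ≈ 350 kPa

With the water table at the surface the whole profile is submerged: γ' = 18.9 − 9.81 = 9.09 kN/m³, so q = γ'·D_f = 24.179 kPa; the same γ' applies in the ½γBN_γ term.
q_ult = c·N_c + q·N_q + 0.5·γ·B·N_γ
     = 24.4 × 23.9 + 24.179 × 13.2 + 0.5 × 9.09 × 3.21 × 9.46
     = 583.16 + 319.17 + 138.02 = 1040.3 kPa.
q_all = 1040.3 / 3 = 346.78 kPa.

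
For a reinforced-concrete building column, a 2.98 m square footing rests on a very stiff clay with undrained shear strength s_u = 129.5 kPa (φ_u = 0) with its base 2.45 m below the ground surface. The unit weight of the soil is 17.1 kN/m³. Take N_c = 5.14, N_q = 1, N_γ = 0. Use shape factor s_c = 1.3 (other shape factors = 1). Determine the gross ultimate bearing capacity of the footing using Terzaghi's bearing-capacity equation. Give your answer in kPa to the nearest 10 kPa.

q = γ·D_f = 17.1 × 2.45 = 41.895 kPa.
c·N_c·s_c = 129.5 × 5.14 × 1.3 = 865.32 kPa
q·N_q = 41.895 × 1 = 41.895 kPa
q_ult = 865.32 + 41.895 = 907.21 kPa.

q_ult ≈ 910 kPa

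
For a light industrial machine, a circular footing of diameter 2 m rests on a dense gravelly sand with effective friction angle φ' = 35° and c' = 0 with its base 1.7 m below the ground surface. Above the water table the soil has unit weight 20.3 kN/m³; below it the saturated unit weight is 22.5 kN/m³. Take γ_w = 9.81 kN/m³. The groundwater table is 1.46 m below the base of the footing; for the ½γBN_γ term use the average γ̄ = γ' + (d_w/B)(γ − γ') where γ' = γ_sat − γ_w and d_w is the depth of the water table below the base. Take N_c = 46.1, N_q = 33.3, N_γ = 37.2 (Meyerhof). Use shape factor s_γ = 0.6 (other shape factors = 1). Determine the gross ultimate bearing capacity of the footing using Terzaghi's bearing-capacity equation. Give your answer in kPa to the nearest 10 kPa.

Overburden at base level: q = 20.3 × 1.7 = 34.51 kPa.
The water table is 1.46 m below the base (< B = 2 m), so the ½γBN_γ term uses γ̄ = γ' + (d_w/B)(γ − γ') = 12.69 + (1.46/2)(20.3 − 12.69) = 18.245 kN/m³.
Surcharge term q·N_q = 34.51 × 33.3 = 1149.2 kPa; self-weight term 0.5·γ·B·N_γ·s_γ = 0.5 × 18.245 × 2 × 37.2 × 0.6 = 407.24 kPa.
q_ult = 1149.2 + 407.24 = 1556.4 kPa.

q_ult ≈ 1560 kPa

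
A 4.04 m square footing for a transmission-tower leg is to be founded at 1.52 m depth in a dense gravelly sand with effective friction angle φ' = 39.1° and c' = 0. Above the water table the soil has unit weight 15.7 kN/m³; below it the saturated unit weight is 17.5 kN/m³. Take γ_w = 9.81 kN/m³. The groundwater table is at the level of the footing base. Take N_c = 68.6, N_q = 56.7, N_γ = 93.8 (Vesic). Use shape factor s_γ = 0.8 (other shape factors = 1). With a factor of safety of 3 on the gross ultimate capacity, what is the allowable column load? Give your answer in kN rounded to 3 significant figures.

P_all ≈ 13700 kN

q = γ·D_f = 15.7 × 1.52 = 23.864 kPa.
For the ½γBN_γ term take γ' = 17.5 − 9.81 = 7.69 kN/m³ (soil below base is submerged).
q·N_q = 23.864 × 56.7 = 1353.1 kPa
0.5·γ·B·N_γ·s_γ = 0.5 × 7.69 × 4.04 × 93.8 × 0.8 = 1165.7 kPa
q_ult = 1353.1 + 1165.7 = 2518.7 kPa.
Gross allowable pressure q_all = 2518.7 / 3 = 839.58 kPa.
Footing area = 16.3216 m², so allowable column load = 839.58 × 16.3216 = 13703 kN.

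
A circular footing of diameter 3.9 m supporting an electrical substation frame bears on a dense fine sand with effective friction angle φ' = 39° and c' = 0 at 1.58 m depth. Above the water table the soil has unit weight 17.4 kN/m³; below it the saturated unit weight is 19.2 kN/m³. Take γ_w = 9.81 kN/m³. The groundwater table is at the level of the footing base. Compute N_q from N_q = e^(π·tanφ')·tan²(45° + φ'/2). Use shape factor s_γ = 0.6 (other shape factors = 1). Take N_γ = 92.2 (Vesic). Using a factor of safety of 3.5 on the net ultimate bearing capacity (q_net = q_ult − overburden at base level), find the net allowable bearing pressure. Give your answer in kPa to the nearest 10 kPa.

N_q = e^(π·tan39°)·tan²(64.5°) = 55.96.
q = γ·D_f = 17.4 × 1.58 = 27.492 kPa.
For the ½γBN_γ term take γ' = 19.2 − 9.81 = 9.39 kN/m³ (soil below base is submerged).
q·N_q = 27.492 × 55.957 = 1538.4 kPa
0.5·γ·B·N_γ·s_γ = 0.5 × 9.39 × 3.9 × 92.2 × 0.6 = 1012.9 kPa
q_ult = 1538.4 + 1012.9 = 2551.3 kPa.
q_net = 2551.3 − 27.492 = 2523.8 kPa.
q_all(net) = 2523.8 / 3.5 = 721.09 kPa.

q_all(net) ≈ 720 kPa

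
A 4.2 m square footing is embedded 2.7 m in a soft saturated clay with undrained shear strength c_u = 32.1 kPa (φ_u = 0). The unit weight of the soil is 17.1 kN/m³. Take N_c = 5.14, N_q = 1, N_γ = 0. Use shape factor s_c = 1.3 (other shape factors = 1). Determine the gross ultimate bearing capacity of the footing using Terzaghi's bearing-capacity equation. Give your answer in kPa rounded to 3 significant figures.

q_ult ≈ 261 kPa

Overburden at base level: q = 17.1 × 2.7 = 46.17 kPa.
Cohesion term c·N_c·s_c = 32.1 × 5.14 × 1.3 = 214.49 kPa; surcharge term q·N_q = 46.17 × 1 = 46.17 kPa.
q_ult = 214.49 + 46.17 = 260.66 kPa.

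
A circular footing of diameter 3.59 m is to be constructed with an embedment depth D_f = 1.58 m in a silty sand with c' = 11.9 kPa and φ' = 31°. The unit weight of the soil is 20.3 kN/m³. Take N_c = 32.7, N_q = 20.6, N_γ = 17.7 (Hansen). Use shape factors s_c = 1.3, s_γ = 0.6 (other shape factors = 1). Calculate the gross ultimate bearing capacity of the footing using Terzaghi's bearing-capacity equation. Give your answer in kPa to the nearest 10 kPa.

q_ult ≈ 1550 kPa

Overburden at base level: q = 20.3 × 1.58 = 32.074 kPa.
Cohesion term c·N_c·s_c = 11.9 × 32.7 × 1.3 = 505.87 kPa; surcharge term q·N_q = 32.074 × 20.6 = 660.72 kPa; self-weight term 0.5·γ·B·N_γ·s_γ = 0.5 × 20.3 × 3.59 × 17.7 × 0.6 = 386.98 kPa.
q_ult = 505.87 + 660.72 + 386.98 = 1553.6 kPa.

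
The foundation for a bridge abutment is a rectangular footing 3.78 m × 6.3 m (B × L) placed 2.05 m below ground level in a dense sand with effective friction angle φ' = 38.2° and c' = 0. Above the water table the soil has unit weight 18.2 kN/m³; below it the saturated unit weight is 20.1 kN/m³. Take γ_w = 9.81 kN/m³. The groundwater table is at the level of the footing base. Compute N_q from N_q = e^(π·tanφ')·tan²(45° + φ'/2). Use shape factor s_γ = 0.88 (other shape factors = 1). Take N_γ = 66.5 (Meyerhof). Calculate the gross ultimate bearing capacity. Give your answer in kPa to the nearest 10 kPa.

q_ult ≈ 3010 kPa

tan38.2° = 0.7869, so N_q = e^(π×0.7869)·tan²(64.1°) = 11.848 × 4.241 = 50.25.
Overburden at base level: q = 18.2 × 2.05 = 37.31 kPa.
Below the base the soil is submerged, so the ½γBN_γ term uses γ' = 20.1 − 9.81 = 10.29 kN/m³.
Surcharge term q·N_q = 37.31 × 50.251 = 1874.9 kPa; self-weight term 0.5·γ·B·N_γ·s_γ = 0.5 × 10.29 × 3.78 × 66.5 × 0.88 = 1138.1 kPa.
q_ult = 1874.9 + 1138.1 = 3013 kPa.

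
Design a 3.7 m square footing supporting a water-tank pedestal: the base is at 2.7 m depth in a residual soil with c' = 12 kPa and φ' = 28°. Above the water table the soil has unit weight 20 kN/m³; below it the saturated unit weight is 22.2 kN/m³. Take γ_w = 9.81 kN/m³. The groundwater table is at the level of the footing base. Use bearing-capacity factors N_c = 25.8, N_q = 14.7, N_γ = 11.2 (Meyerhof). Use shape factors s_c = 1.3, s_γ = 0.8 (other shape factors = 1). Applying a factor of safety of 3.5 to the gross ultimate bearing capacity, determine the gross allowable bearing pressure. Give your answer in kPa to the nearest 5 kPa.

q_all ≈ 400 kPa

q = γ·D_f = 20 × 2.7 = 54 kPa.
For the ½γBN_γ term take γ' = 22.2 − 9.81 = 12.39 kN/m³ (soil below base is submerged).
c·N_c·s_c = 12 × 25.8 × 1.3 = 402.48 kPa
q·N_q = 54 × 14.7 = 793.8 kPa
0.5·γ·B·N_γ·s_γ = 0.5 × 12.39 × 3.7 × 11.2 × 0.8 = 205.38 kPa
q_ult = 402.48 + 793.8 + 205.38 = 1401.7 kPa.
q_all = q_ult / FS = 1401.7 / 3.5 = 400.47 kPa.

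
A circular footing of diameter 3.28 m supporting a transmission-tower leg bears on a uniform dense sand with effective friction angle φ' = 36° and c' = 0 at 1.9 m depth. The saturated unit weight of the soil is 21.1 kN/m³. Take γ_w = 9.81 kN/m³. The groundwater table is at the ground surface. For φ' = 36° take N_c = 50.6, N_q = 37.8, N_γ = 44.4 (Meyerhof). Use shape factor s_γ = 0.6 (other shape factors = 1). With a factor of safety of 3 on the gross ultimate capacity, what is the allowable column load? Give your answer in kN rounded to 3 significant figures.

γ' = 21.1 − 9.81 = 11.29 kN/m³ (submerged throughout). q = 11.29 × 1.9 = 21.451 kPa; the same γ' applies in the ½γBN_γ term.
q·N_q = 21.451 × 37.8 = 810.85 kPa
0.5·γ·B·N_γ·s_γ = 0.5 × 11.29 × 3.28 × 44.4 × 0.6 = 493.26 kPa
q_ult = 810.85 + 493.26 = 1304.1 kPa.
Gross allowable pressure q_all = 1304.1 / 3 = 434.7 kPa.
Footing area = 8.4496 m², so allowable column load = 434.7 × 8.4496 = 3673.1 kN.

P_all ≈ 3670 kN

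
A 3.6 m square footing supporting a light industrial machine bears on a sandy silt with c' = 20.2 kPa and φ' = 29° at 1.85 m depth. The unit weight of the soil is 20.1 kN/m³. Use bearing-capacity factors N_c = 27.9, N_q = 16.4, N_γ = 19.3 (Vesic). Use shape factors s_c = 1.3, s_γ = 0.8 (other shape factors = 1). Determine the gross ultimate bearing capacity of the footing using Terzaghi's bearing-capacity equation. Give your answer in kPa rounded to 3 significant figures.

Overburden at base level: q = 20.1 × 1.85 = 37.185 kPa.
Cohesion term c·N_c·s_c = 20.2 × 27.9 × 1.3 = 732.65 kPa; surcharge term q·N_q = 37.185 × 16.4 = 609.83 kPa; self-weight term 0.5·γ·B·N_γ·s_γ = 0.5 × 20.1 × 3.6 × 19.3 × 0.8 = 558.62 kPa.
q_ult = 732.65 + 609.83 + 558.62 = 1901.1 kPa.

q_ult ≈ 1900 kPa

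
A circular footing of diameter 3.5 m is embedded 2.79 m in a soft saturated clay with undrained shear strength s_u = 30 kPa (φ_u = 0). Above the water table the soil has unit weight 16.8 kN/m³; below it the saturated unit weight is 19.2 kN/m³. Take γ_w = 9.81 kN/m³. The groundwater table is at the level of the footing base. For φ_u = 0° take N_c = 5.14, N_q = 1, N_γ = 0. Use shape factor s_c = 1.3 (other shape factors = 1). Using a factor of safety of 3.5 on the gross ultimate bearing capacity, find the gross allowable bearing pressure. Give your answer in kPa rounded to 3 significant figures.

Effective surcharge at the founding depth q = γ·D_f = 16.8 × 2.79 = 46.872 kPa.
q_ult = c·N_c·s_c + q·N_q
     = 30 × 5.14 × 1.3 + 46.872 × 1
     = 200.46 + 46.872 = 247.33 kPa.
q_all = 247.33 / 3.5 = 70.666 kPa.

q_all ≈ 70.7 kPa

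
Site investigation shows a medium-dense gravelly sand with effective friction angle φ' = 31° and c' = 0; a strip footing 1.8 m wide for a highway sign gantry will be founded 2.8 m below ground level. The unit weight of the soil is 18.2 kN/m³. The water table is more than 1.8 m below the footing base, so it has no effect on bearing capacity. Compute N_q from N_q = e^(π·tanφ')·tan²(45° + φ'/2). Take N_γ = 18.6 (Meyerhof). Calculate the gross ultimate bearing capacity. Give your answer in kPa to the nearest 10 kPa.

q_ult ≈ 1360 kPa

tan31° = 0.6009, so N_q = e^(π×0.6009)·tan²(60.5°) = 6.604 × 3.124 = 20.63.
q = γ·D_f = 18.2 × 2.8 = 50.96 kPa.
q·N_q = 50.96 × 20.631 = 1051.3 kPa
0.5·γ·B·N_γ = 0.5 × 18.2 × 1.8 × 18.6 = 304.67 kPa
q_ult = 1051.3 + 304.67 = 1356 kPa.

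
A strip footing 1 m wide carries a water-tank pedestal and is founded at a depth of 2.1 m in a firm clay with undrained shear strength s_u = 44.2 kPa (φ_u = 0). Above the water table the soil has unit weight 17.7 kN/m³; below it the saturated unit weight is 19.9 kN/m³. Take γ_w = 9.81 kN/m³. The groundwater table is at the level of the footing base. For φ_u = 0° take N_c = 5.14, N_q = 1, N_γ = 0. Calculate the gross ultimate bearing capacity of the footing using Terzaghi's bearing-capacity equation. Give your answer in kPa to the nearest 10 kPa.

Effective surcharge at the founding depth q = γ·D_f = 17.7 × 2.1 = 37.17 kPa.
q_ult = c·N_c + q·N_q
     = 44.2 × 5.14 + 37.17 × 1
     = 227.19 + 37.17 = 264.36 kPa.

q_ult ≈ 260 kPa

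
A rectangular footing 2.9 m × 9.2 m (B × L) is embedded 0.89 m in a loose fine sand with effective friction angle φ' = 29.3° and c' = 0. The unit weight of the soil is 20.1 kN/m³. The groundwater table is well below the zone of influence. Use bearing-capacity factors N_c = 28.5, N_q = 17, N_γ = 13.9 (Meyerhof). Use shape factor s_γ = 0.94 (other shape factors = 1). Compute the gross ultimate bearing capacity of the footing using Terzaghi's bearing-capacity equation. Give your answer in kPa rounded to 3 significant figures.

Effective surcharge at the founding depth q = γ·D_f = 20.1 × 0.89 = 17.889 kPa.
q_ult = q·N_q + 0.5·γ·B·N_γ·s_γ
     = 17.889 × 17 + 0.5 × 20.1 × 2.9 × 13.9 × 0.94
     = 304.11 + 380.81 = 684.92 kPa.

q_ult ≈ 685 kPa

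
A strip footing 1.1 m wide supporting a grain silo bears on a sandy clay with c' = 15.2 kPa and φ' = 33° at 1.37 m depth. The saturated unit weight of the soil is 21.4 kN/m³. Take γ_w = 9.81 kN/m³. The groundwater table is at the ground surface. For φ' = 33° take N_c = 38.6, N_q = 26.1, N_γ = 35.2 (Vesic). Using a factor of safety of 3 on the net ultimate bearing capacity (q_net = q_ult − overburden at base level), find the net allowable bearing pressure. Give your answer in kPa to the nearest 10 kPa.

With the water table at the surface the whole profile is submerged: γ' = 21.4 − 9.81 = 11.59 kN/m³, so q = γ'·D_f = 15.878 kPa; the same γ' applies in the ½γBN_γ term.
q_ult = c·N_c + q·N_q + 0.5·γ·B·N_γ
     = 15.2 × 38.6 + 15.878 × 26.1 + 0.5 × 11.59 × 1.1 × 35.2
     = 586.72 + 414.42 + 224.38 = 1225.5 kPa.
q_net = 1225.5 − 15.878 = 1209.6 kPa.
q_all(net) = 1209.6 / 3 = 403.22 kPa.

q_all(net) ≈ 400 kPa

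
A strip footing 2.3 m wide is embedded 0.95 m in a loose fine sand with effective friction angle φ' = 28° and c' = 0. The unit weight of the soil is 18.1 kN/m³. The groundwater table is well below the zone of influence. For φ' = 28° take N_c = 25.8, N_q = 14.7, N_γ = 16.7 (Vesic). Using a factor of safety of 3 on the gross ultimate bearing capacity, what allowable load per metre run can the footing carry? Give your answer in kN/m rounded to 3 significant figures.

Overburden at base level: q = 18.1 × 0.95 = 17.195 kPa.
Surcharge term q·N_q = 17.195 × 14.7 = 252.77 kPa; self-weight term 0.5·γ·B·N_γ = 0.5 × 18.1 × 2.3 × 16.7 = 347.61 kPa.
q_ult = 252.77 + 347.61 = 600.38 kPa.
Gross allowable pressure q_all = 600.38 / 3 = 200.13 kPa.
Allowable wall load = q_all × B = 200.13 × 2.3 = 460.29 kN per metre run.

≈ 460 kN/m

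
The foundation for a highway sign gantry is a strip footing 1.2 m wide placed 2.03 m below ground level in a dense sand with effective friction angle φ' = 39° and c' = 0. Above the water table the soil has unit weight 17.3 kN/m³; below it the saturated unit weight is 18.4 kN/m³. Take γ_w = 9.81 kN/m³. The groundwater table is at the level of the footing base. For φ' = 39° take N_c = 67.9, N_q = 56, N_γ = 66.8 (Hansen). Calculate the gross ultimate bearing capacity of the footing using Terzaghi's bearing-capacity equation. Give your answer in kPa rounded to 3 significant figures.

Overburden at base level: q = 17.3 × 2.03 = 35.119 kPa.
Below the base the soil is submerged, so the ½γBN_γ term uses γ' = 18.4 − 9.81 = 8.59 kN/m³.
Surcharge term q·N_q = 35.119 × 56 = 1966.7 kPa; self-weight term 0.5·γ·B·N_γ = 0.5 × 8.59 × 1.2 × 66.8 = 344.29 kPa.
q_ult = 1966.7 + 344.29 = 2311 kPa.

q_ult ≈ 2310 kPa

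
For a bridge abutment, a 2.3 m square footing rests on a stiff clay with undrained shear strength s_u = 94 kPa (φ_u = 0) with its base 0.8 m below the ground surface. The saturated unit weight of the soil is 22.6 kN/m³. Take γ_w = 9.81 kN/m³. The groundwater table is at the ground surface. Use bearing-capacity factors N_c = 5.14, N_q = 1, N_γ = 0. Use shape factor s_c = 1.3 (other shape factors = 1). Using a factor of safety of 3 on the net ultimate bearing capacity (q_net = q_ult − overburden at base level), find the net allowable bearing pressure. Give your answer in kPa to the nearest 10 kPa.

With the water table at the surface the whole profile is submerged: γ' = 22.6 − 9.81 = 12.79 kN/m³, so q = γ'·D_f = 10.232 kPa.
q_ult = c·N_c·s_c + q·N_q
     = 94 × 5.14 × 1.3 + 10.232 × 1
     = 628.11 + 10.232 = 638.34 kPa.
q_net = 638.34 − 10.232 = 628.11 kPa.
q_all(net) = 628.11 / 3 = 209.37 kPa.

q_all(net) ≈ 210 kPa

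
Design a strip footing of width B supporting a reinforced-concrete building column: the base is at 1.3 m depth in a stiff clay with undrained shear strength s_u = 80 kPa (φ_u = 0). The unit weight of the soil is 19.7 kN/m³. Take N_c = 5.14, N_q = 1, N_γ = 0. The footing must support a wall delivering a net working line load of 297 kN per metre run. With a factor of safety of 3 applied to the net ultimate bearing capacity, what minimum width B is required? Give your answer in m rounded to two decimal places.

Effective surcharge at the founding depth q = γ·D_f = 19.7 × 1.3 = 25.61 kPa.
q_ult = c·N_c + q·N_q
     = 80 × 5.14 + 25.61 × 1
     = 411.2 + 25.61 = 436.81 kPa.
For φ = 0 the ½γBN_γ term vanishes, so q_ult is independent of B. q_net = 436.81 − 25.61 = 411.2 kPa; q_all(net) = 411.2/3 = 137.07 kPa.
Required width B = w / q_all(net) = 297 / 137.07 = 2.167 m.

B = 2.17 m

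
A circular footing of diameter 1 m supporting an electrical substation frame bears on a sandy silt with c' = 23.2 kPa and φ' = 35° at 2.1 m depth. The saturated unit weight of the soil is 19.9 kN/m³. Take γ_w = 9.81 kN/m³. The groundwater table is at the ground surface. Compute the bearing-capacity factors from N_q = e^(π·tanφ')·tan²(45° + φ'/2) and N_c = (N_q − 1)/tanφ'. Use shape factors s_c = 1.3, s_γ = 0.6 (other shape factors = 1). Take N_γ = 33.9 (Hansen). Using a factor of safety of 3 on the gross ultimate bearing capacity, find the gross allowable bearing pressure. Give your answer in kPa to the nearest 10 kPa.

N_q = e^(π·tan35°)·tan²(62.5°) = 33.3; N_c = (N_q − 1)/tanφ' = 46.12.
Water table at ground surface, so effective unit weight γ' = 19.9 − 9.81 = 10.09 kN/m³ is used throughout; overburden q = 10.09 × 2.1 = 21.189 kPa; the same γ' applies in the ½γBN_γ term.
Cohesion term c·N_c·s_c = 23.2 × 46.124 × 1.3 = 1391.1 kPa; surcharge term q·N_q = 21.189 × 33.296 = 705.51 kPa; self-weight term 0.5·γ·B·N_γ·s_γ = 0.5 × 10.09 × 1 × 33.9 × 0.6 = 102.62 kPa.
q_ult = 1391.1 + 705.51 + 102.62 = 2199.2 kPa.
q_all = 2199.2 / 3 = 733.07 kPa.

q_all ≈ 730 kPa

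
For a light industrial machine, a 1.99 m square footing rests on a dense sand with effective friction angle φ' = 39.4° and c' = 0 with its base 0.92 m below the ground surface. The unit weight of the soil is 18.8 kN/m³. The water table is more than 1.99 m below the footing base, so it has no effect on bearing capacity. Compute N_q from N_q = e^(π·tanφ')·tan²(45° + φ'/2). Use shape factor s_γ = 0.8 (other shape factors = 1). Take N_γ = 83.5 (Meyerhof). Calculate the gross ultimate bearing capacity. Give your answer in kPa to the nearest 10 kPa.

q_ult ≈ 2270 kPa

tan39.4° = 0.8214, so N_q = e^(π×0.8214)·tan²(64.7°) = 13.204 × 4.475 = 59.09.
Effective surcharge at the founding depth q = γ·D_f = 18.8 × 0.92 = 17.296 kPa.
q_ult = q·N_q + 0.5·γ·B·N_γ·s_γ
     = 17.296 × 59.094 + 0.5 × 18.8 × 1.99 × 83.5 × 0.8
     = 1022.1 + 1249.6 = 2271.7 kPa.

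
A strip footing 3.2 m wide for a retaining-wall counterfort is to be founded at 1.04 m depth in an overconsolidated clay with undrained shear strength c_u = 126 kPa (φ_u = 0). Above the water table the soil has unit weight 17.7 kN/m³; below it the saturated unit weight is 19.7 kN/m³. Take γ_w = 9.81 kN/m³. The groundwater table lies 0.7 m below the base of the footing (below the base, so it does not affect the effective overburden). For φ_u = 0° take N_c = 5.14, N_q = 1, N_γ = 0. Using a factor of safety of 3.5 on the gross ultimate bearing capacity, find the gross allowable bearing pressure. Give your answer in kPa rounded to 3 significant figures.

Overburden at base level: q = 17.7 × 1.04 = 18.408 kPa.
Cohesion term c·N_c = 126 × 5.14 = 647.64 kPa; surcharge term q·N_q = 18.408 × 1 = 18.408 kPa.
q_ult = 647.64 + 18.408 = 666.05 kPa.
q_all = 666.05 / 3.5 = 190.3 kPa.

q_all ≈ 190 kPa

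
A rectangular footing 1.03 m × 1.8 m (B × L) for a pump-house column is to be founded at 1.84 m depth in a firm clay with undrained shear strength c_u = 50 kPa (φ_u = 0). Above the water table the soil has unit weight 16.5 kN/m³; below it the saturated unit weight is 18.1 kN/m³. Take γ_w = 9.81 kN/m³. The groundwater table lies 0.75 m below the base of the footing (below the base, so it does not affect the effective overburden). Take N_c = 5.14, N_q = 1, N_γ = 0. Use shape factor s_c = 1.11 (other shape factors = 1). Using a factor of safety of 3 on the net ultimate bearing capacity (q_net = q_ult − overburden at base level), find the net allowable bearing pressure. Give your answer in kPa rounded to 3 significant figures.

q = γ·D_f = 16.5 × 1.84 = 30.36 kPa.
c·N_c·s_c = 50 × 5.14 × 1.11 = 285.27 kPa
q·N_q = 30.36 × 1 = 30.36 kPa
q_ult = 285.27 + 30.36 = 315.63 kPa.
q_net = 315.63 − 30.36 = 285.27 kPa.
q_all(net) = 285.27 / 3 = 95.09 kPa.

q_all(net) ≈ 95.1 kPa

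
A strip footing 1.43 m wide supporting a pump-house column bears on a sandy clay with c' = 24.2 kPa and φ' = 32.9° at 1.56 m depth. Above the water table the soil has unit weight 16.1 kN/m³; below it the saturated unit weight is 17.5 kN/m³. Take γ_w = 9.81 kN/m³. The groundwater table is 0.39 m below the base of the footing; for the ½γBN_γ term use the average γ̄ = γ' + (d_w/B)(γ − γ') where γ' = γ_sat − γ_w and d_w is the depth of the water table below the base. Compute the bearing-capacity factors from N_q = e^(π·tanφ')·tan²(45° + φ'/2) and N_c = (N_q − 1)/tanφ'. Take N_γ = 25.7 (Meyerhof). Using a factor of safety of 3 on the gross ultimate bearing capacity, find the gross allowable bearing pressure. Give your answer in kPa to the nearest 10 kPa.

N_q = e^(π·tan32.9°)·tan²(61.45°) = 25.78; N_c = (N_q − 1)/tanφ' = 38.31.
q = γ·D_f = 16.1 × 1.56 = 25.116 kPa.
γ' = 7.69 kN/m³; averaging over the depth B below the base, γ̄ = γ' + (d_w/B)(γ − γ') = 9.9836 kN/m³.
c·N_c = 24.2 × 38.307 = 927.04 kPa
q·N_q = 25.116 × 25.782 = 647.54 kPa
0.5·γ·B·N_γ = 0.5 × 9.9836 × 1.43 × 25.7 = 183.45 kPa
q_ult = 927.04 + 647.54 + 183.45 = 1758 kPa.
q_all = 1758 / 3 = 586.01 kPa.

q_all ≈ 590 kPa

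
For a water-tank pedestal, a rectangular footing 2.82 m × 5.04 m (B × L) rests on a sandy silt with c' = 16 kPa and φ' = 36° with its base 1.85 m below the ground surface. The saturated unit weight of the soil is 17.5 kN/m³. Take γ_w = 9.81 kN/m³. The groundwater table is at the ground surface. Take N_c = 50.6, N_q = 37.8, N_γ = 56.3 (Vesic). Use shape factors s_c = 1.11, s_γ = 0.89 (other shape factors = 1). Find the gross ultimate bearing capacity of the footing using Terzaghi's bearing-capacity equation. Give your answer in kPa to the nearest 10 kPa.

With the water table at the surface the whole profile is submerged: γ' = 17.5 − 9.81 = 7.69 kN/m³, so q = γ'·D_f = 14.226 kPa; the same γ' applies in the ½γBN_γ term.
q_ult = c·N_c·s_c + q·N_q + 0.5·γ·B·N_γ·s_γ
     = 16 × 50.6 × 1.11 + 14.226 × 37.8 + 0.5 × 7.69 × 2.82 × 56.3 × 0.89
     = 898.66 + 537.76 + 543.31 = 1979.7 kPa.

q_ult ≈ 1980 kPa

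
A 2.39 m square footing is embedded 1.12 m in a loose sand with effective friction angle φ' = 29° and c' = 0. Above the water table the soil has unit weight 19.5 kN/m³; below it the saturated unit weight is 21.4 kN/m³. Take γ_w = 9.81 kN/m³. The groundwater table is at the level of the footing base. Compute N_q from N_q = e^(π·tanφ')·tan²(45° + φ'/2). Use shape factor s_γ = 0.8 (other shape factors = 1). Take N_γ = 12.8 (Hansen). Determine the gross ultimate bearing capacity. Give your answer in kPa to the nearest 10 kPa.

tan29° = 0.5543, so N_q = e^(π×0.5543)·tan²(59.5°) = 5.705 × 2.882 = 16.44.
q = γ·D_f = 19.5 × 1.12 = 21.84 kPa.
For the ½γBN_γ term take γ' = 21.4 − 9.81 = 11.59 kN/m³ (soil below base is submerged).
q·N_q = 21.84 × 16.443 = 359.12 kPa
0.5·γ·B·N_γ·s_γ = 0.5 × 11.59 × 2.39 × 12.8 × 0.8 = 141.82 kPa
q_ult = 359.12 + 141.82 = 500.95 kPa.

q_ult ≈ 500 kPa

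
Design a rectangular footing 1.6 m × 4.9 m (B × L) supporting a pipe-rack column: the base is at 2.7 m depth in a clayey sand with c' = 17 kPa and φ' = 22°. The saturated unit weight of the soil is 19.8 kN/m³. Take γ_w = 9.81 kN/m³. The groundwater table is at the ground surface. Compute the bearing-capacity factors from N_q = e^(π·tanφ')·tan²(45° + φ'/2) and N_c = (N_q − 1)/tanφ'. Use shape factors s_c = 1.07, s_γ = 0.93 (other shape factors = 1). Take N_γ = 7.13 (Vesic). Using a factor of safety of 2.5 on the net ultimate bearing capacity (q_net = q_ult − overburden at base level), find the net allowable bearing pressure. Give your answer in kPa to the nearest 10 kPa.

N_q = e^(π·tan22°)·tan²(56°) = 7.82; N_c = (N_q − 1)/tanφ' = 16.88.
γ' = 19.8 − 9.81 = 9.99 kN/m³ (submerged throughout). q = 9.99 × 2.7 = 26.973 kPa; the same γ' applies in the ½γBN_γ term.
c·N_c·s_c = 17 × 16.883 × 1.07 = 307.1 kPa
q·N_q = 26.973 × 7.8211 = 210.96 kPa
0.5·γ·B·N_γ·s_γ = 0.5 × 9.99 × 1.6 × 7.13 × 0.93 = 52.994 kPa
q_ult = 307.1 + 210.96 + 52.994 = 571.05 kPa.
q_net = 571.05 − 26.973 = 544.08 kPa.
q_all(net) = 544.08 / 2.5 = 217.63 kPa.

q_all(net) ≈ 220 kPa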